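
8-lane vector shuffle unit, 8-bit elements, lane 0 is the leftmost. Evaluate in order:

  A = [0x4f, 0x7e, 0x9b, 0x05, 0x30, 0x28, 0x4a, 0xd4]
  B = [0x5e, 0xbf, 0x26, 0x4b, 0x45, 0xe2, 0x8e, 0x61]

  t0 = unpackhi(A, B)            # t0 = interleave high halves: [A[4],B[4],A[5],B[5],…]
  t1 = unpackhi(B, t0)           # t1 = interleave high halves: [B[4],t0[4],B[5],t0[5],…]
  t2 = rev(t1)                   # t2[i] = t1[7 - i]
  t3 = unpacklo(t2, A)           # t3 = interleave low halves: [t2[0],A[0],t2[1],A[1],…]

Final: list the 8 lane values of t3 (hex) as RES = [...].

RES = [ 0x61  0x4f  0x61  0x7e  0xd4  0x9b  0x8e  0x05 ]

→ t0 |30|45|28|e2|4a|8e|d4|61|
→ t1 |45|4a|e2|8e|8e|d4|61|61|
→ t2 |61|61|d4|8e|8e|e2|4a|45|
→ t3 |61|4f|61|7e|d4|9b|8e|05|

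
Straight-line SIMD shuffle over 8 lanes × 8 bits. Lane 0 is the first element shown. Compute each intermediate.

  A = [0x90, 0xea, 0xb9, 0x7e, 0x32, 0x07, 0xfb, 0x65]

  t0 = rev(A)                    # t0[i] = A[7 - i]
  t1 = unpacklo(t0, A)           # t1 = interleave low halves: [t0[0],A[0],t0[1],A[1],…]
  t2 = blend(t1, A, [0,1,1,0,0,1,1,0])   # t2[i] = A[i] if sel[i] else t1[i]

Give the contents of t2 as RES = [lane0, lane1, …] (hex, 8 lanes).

t0 = [0x65, 0xfb, 0x07, 0x32, 0x7e, 0xb9, 0xea, 0x90]
t1 = [0x65, 0x90, 0xfb, 0xea, 0x07, 0xb9, 0x32, 0x7e]
t2 = [0x65, 0xea, 0xb9, 0xea, 0x07, 0x07, 0xfb, 0x7e]

RES = [0x65, 0xea, 0xb9, 0xea, 0x07, 0x07, 0xfb, 0x7e]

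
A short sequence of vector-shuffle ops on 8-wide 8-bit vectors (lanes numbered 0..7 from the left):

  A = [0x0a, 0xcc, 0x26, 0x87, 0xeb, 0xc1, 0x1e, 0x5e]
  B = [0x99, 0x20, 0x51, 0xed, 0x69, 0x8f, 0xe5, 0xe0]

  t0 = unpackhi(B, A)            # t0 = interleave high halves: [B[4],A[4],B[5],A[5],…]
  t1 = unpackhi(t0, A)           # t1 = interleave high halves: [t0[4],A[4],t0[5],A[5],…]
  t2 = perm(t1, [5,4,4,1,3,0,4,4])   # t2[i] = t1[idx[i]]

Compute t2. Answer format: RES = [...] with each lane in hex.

RES = [0x1e, 0xe0, 0xe0, 0xeb, 0xc1, 0xe5, 0xe0, 0xe0]

  t0: 69 eb 8f c1 e5 1e e0 5e
  t1: e5 eb 1e c1 e0 1e 5e 5e
  t2: 1e e0 e0 eb c1 e5 e0 e0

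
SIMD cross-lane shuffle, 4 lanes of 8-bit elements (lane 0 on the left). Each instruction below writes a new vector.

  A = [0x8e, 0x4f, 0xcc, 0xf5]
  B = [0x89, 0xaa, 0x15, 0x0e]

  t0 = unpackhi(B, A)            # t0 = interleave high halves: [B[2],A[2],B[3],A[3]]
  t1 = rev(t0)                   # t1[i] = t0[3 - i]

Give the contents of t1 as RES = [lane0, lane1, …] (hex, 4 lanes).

→ t0 |15|cc|0e|f5|
→ t1 |f5|0e|cc|15|

RES = [ 0xf5  0x0e  0xcc  0x15 ]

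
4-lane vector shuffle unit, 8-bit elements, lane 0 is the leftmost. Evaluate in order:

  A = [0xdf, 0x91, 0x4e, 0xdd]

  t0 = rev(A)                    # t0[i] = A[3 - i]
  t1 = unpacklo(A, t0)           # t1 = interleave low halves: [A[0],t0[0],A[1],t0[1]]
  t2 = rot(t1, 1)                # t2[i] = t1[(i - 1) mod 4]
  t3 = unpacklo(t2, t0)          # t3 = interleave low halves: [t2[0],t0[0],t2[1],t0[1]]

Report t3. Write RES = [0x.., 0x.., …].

RES = [0x4e, 0xdd, 0xdf, 0x4e]

→ t0 |dd|4e|91|df|
→ t1 |df|dd|91|4e|
→ t2 |4e|df|dd|91|
→ t3 |4e|dd|df|4e|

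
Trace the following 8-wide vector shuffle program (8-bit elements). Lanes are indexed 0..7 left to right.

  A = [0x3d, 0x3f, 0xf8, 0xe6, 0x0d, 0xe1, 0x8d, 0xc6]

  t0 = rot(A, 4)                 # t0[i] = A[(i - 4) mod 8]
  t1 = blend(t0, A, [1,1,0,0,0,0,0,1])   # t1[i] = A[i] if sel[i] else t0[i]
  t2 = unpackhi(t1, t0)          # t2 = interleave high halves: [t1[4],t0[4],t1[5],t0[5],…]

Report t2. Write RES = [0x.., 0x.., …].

t0 = [0x0d, 0xe1, 0x8d, 0xc6, 0x3d, 0x3f, 0xf8, 0xe6]
t1 = [0x3d, 0x3f, 0x8d, 0xc6, 0x3d, 0x3f, 0xf8, 0xc6]
t2 = [0x3d, 0x3d, 0x3f, 0x3f, 0xf8, 0xf8, 0xc6, 0xe6]

RES = [0x3d, 0x3d, 0x3f, 0x3f, 0xf8, 0xf8, 0xc6, 0xe6]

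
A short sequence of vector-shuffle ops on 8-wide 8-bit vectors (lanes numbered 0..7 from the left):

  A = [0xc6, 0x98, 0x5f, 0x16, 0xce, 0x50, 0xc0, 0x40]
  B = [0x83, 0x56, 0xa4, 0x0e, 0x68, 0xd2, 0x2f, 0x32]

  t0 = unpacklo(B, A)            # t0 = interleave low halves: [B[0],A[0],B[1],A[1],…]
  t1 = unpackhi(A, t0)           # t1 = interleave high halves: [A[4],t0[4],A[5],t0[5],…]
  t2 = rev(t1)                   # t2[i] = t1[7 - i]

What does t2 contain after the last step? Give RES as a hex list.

RES = [ 0x16  0x40  0x0e  0xc0  0x5f  0x50  0xa4  0xce ]

t0 = [0x83, 0xc6, 0x56, 0x98, 0xa4, 0x5f, 0x0e, 0x16]
t1 = [0xce, 0xa4, 0x50, 0x5f, 0xc0, 0x0e, 0x40, 0x16]
t2 = [0x16, 0x40, 0x0e, 0xc0, 0x5f, 0x50, 0xa4, 0xce]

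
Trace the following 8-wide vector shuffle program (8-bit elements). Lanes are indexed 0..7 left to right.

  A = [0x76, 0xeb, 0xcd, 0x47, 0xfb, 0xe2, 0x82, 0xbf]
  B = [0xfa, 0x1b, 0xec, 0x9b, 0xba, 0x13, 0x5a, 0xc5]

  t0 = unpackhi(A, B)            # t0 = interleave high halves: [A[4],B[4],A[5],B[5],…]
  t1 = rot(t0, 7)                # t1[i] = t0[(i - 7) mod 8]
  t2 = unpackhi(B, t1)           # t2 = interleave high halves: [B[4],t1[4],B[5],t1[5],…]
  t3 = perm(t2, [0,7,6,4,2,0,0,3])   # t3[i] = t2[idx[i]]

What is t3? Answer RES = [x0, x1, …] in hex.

t0 = [0xfb, 0xba, 0xe2, 0x13, 0x82, 0x5a, 0xbf, 0xc5]
t1 = [0xba, 0xe2, 0x13, 0x82, 0x5a, 0xbf, 0xc5, 0xfb]
t2 = [0xba, 0x5a, 0x13, 0xbf, 0x5a, 0xc5, 0xc5, 0xfb]
t3 = [0xba, 0xfb, 0xc5, 0x5a, 0x13, 0xba, 0xba, 0xbf]

RES = [0xba, 0xfb, 0xc5, 0x5a, 0x13, 0xba, 0xba, 0xbf]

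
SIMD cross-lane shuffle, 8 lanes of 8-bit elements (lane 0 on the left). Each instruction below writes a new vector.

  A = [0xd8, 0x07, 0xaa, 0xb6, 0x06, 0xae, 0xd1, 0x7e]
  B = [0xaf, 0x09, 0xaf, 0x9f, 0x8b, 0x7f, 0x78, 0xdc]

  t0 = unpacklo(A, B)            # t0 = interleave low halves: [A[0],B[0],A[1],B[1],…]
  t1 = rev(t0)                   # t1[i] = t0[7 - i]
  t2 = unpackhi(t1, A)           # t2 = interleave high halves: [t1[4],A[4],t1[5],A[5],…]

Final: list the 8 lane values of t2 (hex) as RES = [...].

t0 = [0xd8, 0xaf, 0x07, 0x09, 0xaa, 0xaf, 0xb6, 0x9f]
t1 = [0x9f, 0xb6, 0xaf, 0xaa, 0x09, 0x07, 0xaf, 0xd8]
t2 = [0x09, 0x06, 0x07, 0xae, 0xaf, 0xd1, 0xd8, 0x7e]

RES = [0x09, 0x06, 0x07, 0xae, 0xaf, 0xd1, 0xd8, 0x7e]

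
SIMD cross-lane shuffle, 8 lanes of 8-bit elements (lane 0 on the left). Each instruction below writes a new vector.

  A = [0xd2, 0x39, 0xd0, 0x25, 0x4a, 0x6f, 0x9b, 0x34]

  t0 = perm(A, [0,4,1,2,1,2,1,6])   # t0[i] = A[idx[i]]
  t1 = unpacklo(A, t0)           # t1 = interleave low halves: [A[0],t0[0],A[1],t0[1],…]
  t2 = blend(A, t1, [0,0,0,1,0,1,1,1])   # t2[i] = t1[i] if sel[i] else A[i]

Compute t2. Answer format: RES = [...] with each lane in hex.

RES = [ 0xd2  0x39  0xd0  0x4a  0x4a  0x39  0x25  0xd0 ]

→ t0 |d2|4a|39|d0|39|d0|39|9b|
→ t1 |d2|d2|39|4a|d0|39|25|d0|
→ t2 |d2|39|d0|4a|4a|39|25|d0|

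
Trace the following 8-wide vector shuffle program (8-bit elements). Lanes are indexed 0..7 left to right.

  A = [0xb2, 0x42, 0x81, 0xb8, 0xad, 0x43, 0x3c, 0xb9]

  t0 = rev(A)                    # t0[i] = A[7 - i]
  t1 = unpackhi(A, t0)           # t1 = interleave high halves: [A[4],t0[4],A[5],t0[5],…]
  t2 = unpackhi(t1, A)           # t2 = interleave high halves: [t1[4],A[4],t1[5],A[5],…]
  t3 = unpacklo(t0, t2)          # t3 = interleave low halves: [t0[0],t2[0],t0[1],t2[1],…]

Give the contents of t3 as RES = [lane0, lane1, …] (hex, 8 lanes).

  t0: b9 3c 43 ad b8 81 42 b2
  t1: ad b8 43 81 3c 42 b9 b2
  t2: 3c ad 42 43 b9 3c b2 b9
  t3: b9 3c 3c ad 43 42 ad 43

RES = [0xb9, 0x3c, 0x3c, 0xad, 0x43, 0x42, 0xad, 0x43]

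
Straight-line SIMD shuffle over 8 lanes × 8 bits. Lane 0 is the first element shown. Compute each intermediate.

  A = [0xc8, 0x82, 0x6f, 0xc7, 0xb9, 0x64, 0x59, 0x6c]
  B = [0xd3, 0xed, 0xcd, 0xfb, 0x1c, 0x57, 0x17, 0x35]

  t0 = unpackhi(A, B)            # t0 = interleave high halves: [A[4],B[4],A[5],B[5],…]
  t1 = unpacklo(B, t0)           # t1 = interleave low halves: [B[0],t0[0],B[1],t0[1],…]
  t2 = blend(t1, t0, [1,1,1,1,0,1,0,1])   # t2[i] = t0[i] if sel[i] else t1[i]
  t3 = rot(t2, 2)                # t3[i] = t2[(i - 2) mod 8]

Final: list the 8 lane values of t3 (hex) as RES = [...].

t0 = [0xb9, 0x1c, 0x64, 0x57, 0x59, 0x17, 0x6c, 0x35]
t1 = [0xd3, 0xb9, 0xed, 0x1c, 0xcd, 0x64, 0xfb, 0x57]
t2 = [0xb9, 0x1c, 0x64, 0x57, 0xcd, 0x17, 0xfb, 0x35]
t3 = [0xfb, 0x35, 0xb9, 0x1c, 0x64, 0x57, 0xcd, 0x17]

RES = [0xfb, 0x35, 0xb9, 0x1c, 0x64, 0x57, 0xcd, 0x17]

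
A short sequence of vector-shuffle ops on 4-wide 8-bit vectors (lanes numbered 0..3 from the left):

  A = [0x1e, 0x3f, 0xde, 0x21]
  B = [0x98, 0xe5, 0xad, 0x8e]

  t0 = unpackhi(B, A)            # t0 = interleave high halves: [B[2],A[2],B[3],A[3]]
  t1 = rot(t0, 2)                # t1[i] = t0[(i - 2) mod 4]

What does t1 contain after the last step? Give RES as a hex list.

RES = [ 0x8e  0x21  0xad  0xde ]

t0 = [0xad, 0xde, 0x8e, 0x21]
t1 = [0x8e, 0x21, 0xad, 0xde]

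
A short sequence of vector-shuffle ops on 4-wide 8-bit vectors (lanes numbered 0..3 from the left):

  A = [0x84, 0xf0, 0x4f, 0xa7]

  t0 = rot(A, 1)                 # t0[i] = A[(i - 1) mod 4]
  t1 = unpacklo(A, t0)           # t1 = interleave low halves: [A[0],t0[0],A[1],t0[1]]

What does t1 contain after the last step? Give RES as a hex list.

RES = [ 0x84  0xa7  0xf0  0x84 ]

→ t0 |a7|84|f0|4f|
→ t1 |84|a7|f0|84|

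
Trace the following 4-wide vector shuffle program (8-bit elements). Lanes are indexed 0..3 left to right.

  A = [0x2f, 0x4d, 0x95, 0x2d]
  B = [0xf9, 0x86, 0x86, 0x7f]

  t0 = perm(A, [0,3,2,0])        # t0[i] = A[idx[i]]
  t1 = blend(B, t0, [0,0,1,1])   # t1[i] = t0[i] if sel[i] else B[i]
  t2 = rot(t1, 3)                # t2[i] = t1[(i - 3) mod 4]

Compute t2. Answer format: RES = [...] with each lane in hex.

  t0: 2f 2d 95 2f
  t1: f9 86 95 2f
  t2: 86 95 2f f9

RES = [0x86, 0x95, 0x2f, 0xf9]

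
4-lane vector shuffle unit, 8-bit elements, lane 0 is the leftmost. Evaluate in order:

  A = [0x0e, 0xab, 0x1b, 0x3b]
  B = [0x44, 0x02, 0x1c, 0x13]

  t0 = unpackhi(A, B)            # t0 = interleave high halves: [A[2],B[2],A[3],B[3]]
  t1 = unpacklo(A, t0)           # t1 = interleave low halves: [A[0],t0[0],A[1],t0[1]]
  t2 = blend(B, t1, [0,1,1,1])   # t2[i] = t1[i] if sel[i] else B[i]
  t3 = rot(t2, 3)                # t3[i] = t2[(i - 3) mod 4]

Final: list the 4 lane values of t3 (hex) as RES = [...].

→ t0 |1b|1c|3b|13|
→ t1 |0e|1b|ab|1c|
→ t2 |44|1b|ab|1c|
→ t3 |1b|ab|1c|44|

RES = [ 0x1b  0xab  0x1c  0x44 ]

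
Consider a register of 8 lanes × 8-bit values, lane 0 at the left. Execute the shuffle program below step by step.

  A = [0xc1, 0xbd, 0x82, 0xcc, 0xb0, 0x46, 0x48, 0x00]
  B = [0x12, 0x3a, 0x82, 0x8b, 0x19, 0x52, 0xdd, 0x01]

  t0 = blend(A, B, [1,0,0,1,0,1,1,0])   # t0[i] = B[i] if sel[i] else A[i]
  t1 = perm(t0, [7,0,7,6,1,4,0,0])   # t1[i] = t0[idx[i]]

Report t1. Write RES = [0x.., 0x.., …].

t0 = [0x12, 0xbd, 0x82, 0x8b, 0xb0, 0x52, 0xdd, 0x00]
t1 = [0x00, 0x12, 0x00, 0xdd, 0xbd, 0xb0, 0x12, 0x12]

RES = [ 0x00  0x12  0x00  0xdd  0xbd  0xb0  0x12  0x12 ]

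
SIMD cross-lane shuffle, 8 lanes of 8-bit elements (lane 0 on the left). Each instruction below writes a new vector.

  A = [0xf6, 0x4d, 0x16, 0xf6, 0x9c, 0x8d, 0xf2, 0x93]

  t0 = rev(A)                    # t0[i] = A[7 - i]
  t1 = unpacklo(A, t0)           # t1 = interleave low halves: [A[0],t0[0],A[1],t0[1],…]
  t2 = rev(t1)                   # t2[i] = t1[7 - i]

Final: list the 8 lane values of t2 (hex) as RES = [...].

RES = [ 0x9c  0xf6  0x8d  0x16  0xf2  0x4d  0x93  0xf6 ]

t0 = [0x93, 0xf2, 0x8d, 0x9c, 0xf6, 0x16, 0x4d, 0xf6]
t1 = [0xf6, 0x93, 0x4d, 0xf2, 0x16, 0x8d, 0xf6, 0x9c]
t2 = [0x9c, 0xf6, 0x8d, 0x16, 0xf2, 0x4d, 0x93, 0xf6]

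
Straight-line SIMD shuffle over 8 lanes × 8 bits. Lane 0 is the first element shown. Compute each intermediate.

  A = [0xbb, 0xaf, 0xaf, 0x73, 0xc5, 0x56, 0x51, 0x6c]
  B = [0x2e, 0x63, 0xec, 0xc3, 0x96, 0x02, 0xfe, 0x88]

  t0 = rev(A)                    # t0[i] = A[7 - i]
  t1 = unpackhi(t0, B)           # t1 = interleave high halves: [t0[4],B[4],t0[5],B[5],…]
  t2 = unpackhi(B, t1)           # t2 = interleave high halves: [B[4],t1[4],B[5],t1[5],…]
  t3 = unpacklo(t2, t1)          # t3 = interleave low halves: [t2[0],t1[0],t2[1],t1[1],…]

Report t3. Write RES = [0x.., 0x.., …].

t0 = [0x6c, 0x51, 0x56, 0xc5, 0x73, 0xaf, 0xaf, 0xbb]
t1 = [0x73, 0x96, 0xaf, 0x02, 0xaf, 0xfe, 0xbb, 0x88]
t2 = [0x96, 0xaf, 0x02, 0xfe, 0xfe, 0xbb, 0x88, 0x88]
t3 = [0x96, 0x73, 0xaf, 0x96, 0x02, 0xaf, 0xfe, 0x02]

RES = [ 0x96  0x73  0xaf  0x96  0x02  0xaf  0xfe  0x02 ]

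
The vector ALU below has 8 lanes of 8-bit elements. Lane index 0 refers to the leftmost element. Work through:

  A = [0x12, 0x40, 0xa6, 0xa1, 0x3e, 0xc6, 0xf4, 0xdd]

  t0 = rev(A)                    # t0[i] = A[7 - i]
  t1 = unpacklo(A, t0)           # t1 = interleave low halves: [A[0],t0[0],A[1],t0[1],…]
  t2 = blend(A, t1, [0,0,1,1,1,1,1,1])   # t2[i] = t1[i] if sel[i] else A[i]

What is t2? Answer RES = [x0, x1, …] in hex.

→ t0 |dd|f4|c6|3e|a1|a6|40|12|
→ t1 |12|dd|40|f4|a6|c6|a1|3e|
→ t2 |12|40|40|f4|a6|c6|a1|3e|

RES = [0x12, 0x40, 0x40, 0xf4, 0xa6, 0xc6, 0xa1, 0x3e]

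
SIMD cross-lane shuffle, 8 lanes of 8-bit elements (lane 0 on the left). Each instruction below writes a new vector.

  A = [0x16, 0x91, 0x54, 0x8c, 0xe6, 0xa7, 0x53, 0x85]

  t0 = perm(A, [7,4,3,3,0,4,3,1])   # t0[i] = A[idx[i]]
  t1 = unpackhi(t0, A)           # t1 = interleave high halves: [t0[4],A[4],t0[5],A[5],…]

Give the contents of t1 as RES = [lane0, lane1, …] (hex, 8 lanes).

→ t0 |85|e6|8c|8c|16|e6|8c|91|
→ t1 |16|e6|e6|a7|8c|53|91|85|

RES = [ 0x16  0xe6  0xe6  0xa7  0x8c  0x53  0x91  0x85 ]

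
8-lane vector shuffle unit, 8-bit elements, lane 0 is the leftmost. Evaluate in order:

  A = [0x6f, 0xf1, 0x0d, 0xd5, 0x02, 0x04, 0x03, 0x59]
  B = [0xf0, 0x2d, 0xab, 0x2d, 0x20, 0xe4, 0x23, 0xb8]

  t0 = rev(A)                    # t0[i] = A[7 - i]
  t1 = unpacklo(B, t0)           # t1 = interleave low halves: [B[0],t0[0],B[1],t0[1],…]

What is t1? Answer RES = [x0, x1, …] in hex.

→ t0 |59|03|04|02|d5|0d|f1|6f|
→ t1 |f0|59|2d|03|ab|04|2d|02|

RES = [ 0xf0  0x59  0x2d  0x03  0xab  0x04  0x2d  0x02 ]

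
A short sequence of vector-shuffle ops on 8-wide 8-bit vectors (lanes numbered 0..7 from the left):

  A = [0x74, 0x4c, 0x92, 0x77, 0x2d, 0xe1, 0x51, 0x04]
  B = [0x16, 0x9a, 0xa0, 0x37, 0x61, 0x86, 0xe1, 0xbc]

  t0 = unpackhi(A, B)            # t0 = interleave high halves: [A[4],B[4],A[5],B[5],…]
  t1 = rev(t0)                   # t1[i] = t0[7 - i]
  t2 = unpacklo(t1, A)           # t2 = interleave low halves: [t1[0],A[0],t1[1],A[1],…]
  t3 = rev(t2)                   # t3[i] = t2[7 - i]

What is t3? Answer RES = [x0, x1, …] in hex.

  t0: 2d 61 e1 86 51 e1 04 bc
  t1: bc 04 e1 51 86 e1 61 2d
  t2: bc 74 04 4c e1 92 51 77
  t3: 77 51 92 e1 4c 04 74 bc

RES = [ 0x77  0x51  0x92  0xe1  0x4c  0x04  0x74  0xbc ]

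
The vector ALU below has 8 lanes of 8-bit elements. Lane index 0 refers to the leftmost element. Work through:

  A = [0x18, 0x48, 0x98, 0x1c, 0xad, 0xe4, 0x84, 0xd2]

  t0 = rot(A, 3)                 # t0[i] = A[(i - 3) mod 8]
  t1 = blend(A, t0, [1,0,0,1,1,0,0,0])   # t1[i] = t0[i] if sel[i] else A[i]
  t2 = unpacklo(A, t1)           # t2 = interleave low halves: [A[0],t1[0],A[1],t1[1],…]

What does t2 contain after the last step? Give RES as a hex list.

RES = [0x18, 0xe4, 0x48, 0x48, 0x98, 0x98, 0x1c, 0x18]

t0 = [0xe4, 0x84, 0xd2, 0x18, 0x48, 0x98, 0x1c, 0xad]
t1 = [0xe4, 0x48, 0x98, 0x18, 0x48, 0xe4, 0x84, 0xd2]
t2 = [0x18, 0xe4, 0x48, 0x48, 0x98, 0x98, 0x1c, 0x18]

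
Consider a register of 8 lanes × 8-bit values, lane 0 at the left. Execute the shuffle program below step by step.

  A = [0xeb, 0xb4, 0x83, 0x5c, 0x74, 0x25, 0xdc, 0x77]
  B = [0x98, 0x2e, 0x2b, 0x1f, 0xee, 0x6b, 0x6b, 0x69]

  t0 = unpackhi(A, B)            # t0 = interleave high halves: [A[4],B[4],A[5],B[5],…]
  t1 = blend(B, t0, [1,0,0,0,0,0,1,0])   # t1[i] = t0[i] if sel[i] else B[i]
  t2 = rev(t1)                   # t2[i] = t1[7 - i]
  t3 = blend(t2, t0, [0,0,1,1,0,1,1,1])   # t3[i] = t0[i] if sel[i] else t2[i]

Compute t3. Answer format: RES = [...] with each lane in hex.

  t0: 74 ee 25 6b dc 6b 77 69
  t1: 74 2e 2b 1f ee 6b 77 69
  t2: 69 77 6b ee 1f 2b 2e 74
  t3: 69 77 25 6b 1f 6b 77 69

RES = [0x69, 0x77, 0x25, 0x6b, 0x1f, 0x6b, 0x77, 0x69]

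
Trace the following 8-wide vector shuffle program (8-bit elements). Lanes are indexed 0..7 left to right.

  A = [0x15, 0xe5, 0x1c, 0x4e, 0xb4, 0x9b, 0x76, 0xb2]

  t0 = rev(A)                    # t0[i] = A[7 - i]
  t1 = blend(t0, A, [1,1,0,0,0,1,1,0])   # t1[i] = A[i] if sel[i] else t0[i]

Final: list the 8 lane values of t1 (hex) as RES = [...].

  t0: b2 76 9b b4 4e 1c e5 15
  t1: 15 e5 9b b4 4e 9b 76 15

RES = [0x15, 0xe5, 0x9b, 0xb4, 0x4e, 0x9b, 0x76, 0x15]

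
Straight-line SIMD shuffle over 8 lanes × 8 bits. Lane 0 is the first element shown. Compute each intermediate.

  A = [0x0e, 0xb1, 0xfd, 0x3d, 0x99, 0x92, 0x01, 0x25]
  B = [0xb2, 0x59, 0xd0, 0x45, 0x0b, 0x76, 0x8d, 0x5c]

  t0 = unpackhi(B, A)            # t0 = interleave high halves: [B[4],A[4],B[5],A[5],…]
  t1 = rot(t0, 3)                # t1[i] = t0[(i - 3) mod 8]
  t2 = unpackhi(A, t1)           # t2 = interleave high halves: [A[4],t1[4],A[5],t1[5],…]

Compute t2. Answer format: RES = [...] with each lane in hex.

  t0: 0b 99 76 92 8d 01 5c 25
  t1: 01 5c 25 0b 99 76 92 8d
  t2: 99 99 92 76 01 92 25 8d

RES = [ 0x99  0x99  0x92  0x76  0x01  0x92  0x25  0x8d ]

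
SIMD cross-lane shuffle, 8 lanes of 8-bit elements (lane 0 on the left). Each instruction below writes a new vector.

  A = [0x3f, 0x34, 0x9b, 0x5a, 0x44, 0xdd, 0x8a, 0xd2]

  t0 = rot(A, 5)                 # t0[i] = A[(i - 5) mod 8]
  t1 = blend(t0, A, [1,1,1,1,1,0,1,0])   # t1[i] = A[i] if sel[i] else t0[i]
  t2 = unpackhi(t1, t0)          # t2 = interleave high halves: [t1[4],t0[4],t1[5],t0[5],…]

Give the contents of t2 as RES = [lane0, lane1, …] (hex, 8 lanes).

RES = [ 0x44  0xd2  0x3f  0x3f  0x8a  0x34  0x9b  0x9b ]

  t0: 5a 44 dd 8a d2 3f 34 9b
  t1: 3f 34 9b 5a 44 3f 8a 9b
  t2: 44 d2 3f 3f 8a 34 9b 9b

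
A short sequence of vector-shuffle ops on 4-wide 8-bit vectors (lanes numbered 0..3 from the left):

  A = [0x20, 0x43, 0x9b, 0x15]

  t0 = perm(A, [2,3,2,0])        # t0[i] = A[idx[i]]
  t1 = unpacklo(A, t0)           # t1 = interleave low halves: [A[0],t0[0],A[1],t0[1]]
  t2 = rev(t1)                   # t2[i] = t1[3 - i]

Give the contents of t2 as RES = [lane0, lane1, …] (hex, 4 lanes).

  t0: 9b 15 9b 20
  t1: 20 9b 43 15
  t2: 15 43 9b 20

RES = [0x15, 0x43, 0x9b, 0x20]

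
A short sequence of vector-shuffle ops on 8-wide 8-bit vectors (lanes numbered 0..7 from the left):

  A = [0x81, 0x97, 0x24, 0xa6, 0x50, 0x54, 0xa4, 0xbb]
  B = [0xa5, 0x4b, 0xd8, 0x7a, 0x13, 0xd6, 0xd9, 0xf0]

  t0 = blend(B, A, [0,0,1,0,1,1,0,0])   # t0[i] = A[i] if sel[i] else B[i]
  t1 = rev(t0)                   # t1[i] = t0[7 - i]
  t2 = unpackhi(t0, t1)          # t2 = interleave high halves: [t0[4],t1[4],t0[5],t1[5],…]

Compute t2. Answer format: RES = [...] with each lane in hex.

RES = [0x50, 0x7a, 0x54, 0x24, 0xd9, 0x4b, 0xf0, 0xa5]

  t0: a5 4b 24 7a 50 54 d9 f0
  t1: f0 d9 54 50 7a 24 4b a5
  t2: 50 7a 54 24 d9 4b f0 a5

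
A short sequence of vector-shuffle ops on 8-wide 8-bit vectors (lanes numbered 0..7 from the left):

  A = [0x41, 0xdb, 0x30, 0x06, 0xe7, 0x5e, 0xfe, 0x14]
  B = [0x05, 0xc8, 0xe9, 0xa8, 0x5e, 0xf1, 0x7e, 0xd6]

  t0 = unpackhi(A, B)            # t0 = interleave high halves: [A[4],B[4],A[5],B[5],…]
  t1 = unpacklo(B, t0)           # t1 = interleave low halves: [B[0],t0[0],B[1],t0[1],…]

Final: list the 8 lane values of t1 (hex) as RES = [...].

RES = [ 0x05  0xe7  0xc8  0x5e  0xe9  0x5e  0xa8  0xf1 ]

t0 = [0xe7, 0x5e, 0x5e, 0xf1, 0xfe, 0x7e, 0x14, 0xd6]
t1 = [0x05, 0xe7, 0xc8, 0x5e, 0xe9, 0x5e, 0xa8, 0xf1]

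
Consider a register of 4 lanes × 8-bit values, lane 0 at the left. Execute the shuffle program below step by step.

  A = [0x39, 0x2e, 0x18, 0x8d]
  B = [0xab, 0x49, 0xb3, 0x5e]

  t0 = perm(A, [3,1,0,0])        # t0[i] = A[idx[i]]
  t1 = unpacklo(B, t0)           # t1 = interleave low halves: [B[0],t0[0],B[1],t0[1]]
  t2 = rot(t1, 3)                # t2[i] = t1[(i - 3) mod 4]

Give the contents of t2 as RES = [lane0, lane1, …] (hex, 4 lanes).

  t0: 8d 2e 39 39
  t1: ab 8d 49 2e
  t2: 8d 49 2e ab

RES = [ 0x8d  0x49  0x2e  0xab ]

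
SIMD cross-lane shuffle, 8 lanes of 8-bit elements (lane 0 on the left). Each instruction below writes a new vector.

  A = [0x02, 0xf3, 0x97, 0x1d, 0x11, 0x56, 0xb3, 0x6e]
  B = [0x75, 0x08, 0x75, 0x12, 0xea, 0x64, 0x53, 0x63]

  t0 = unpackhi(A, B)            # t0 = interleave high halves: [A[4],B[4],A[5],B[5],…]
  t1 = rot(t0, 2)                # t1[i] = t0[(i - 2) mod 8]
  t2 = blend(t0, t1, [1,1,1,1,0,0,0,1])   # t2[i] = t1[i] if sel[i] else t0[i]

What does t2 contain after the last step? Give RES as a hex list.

  t0: 11 ea 56 64 b3 53 6e 63
  t1: 6e 63 11 ea 56 64 b3 53
  t2: 6e 63 11 ea b3 53 6e 53

RES = [0x6e, 0x63, 0x11, 0xea, 0xb3, 0x53, 0x6e, 0x53]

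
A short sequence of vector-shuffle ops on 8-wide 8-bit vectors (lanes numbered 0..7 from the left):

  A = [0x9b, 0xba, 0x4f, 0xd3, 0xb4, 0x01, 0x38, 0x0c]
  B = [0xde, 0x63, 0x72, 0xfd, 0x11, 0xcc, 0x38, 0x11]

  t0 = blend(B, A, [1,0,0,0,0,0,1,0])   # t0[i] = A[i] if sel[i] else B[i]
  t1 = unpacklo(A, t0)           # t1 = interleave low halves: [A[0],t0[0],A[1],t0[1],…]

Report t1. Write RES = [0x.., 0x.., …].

  t0: 9b 63 72 fd 11 cc 38 11
  t1: 9b 9b ba 63 4f 72 d3 fd

RES = [ 0x9b  0x9b  0xba  0x63  0x4f  0x72  0xd3  0xfd ]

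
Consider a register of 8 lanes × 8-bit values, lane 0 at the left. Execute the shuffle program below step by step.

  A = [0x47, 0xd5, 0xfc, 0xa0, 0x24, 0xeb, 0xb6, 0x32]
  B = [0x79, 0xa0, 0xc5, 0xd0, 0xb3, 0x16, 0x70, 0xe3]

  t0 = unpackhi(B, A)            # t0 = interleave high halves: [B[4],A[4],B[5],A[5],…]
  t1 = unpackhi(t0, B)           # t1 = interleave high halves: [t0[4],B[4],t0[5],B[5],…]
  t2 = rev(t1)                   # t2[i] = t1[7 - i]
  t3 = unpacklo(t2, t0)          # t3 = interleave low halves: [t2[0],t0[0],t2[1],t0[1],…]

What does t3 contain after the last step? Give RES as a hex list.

RES = [0xe3, 0xb3, 0x32, 0x24, 0x70, 0x16, 0xe3, 0xeb]

t0 = [0xb3, 0x24, 0x16, 0xeb, 0x70, 0xb6, 0xe3, 0x32]
t1 = [0x70, 0xb3, 0xb6, 0x16, 0xe3, 0x70, 0x32, 0xe3]
t2 = [0xe3, 0x32, 0x70, 0xe3, 0x16, 0xb6, 0xb3, 0x70]
t3 = [0xe3, 0xb3, 0x32, 0x24, 0x70, 0x16, 0xe3, 0xeb]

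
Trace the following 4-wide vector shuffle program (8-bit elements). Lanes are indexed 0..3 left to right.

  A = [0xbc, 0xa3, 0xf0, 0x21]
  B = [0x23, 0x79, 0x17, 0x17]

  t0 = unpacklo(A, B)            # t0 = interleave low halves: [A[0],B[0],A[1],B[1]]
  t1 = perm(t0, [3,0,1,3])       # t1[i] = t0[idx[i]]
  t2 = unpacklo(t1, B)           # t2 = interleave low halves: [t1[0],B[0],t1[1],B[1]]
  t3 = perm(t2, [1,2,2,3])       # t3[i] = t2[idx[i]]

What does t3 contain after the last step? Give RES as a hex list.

→ t0 |bc|23|a3|79|
→ t1 |79|bc|23|79|
→ t2 |79|23|bc|79|
→ t3 |23|bc|bc|79|

RES = [0x23, 0xbc, 0xbc, 0x79]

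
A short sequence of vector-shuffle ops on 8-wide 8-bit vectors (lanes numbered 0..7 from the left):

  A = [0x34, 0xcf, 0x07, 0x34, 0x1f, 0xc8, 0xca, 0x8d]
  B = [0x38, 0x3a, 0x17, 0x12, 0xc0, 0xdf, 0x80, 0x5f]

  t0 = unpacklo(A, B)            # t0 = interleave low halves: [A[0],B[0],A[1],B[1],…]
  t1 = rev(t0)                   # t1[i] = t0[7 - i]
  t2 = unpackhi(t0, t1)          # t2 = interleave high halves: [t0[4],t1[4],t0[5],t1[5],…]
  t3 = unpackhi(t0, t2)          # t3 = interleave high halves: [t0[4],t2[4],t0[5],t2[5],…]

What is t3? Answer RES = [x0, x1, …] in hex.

  t0: 34 38 cf 3a 07 17 34 12
  t1: 12 34 17 07 3a cf 38 34
  t2: 07 3a 17 cf 34 38 12 34
  t3: 07 34 17 38 34 12 12 34

RES = [ 0x07  0x34  0x17  0x38  0x34  0x12  0x12  0x34 ]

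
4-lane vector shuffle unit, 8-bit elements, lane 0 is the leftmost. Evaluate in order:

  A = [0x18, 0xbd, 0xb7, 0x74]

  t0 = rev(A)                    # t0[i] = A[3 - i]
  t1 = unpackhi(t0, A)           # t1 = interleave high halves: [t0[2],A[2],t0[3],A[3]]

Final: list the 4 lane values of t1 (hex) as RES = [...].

RES = [ 0xbd  0xb7  0x18  0x74 ]

  t0: 74 b7 bd 18
  t1: bd b7 18 74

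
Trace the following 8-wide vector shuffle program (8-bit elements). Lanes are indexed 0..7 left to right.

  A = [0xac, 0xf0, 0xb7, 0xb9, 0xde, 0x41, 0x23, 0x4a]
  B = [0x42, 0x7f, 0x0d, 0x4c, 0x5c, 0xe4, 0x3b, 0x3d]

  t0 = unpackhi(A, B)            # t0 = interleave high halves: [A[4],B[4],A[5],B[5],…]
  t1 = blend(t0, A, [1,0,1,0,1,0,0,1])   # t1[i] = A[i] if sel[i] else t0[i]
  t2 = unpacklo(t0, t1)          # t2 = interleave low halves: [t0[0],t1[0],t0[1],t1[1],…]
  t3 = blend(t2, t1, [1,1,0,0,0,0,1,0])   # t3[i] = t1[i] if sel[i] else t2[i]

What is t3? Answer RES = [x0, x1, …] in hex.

→ t0 |de|5c|41|e4|23|3b|4a|3d|
→ t1 |ac|5c|b7|e4|de|3b|4a|4a|
→ t2 |de|ac|5c|5c|41|b7|e4|e4|
→ t3 |ac|5c|5c|5c|41|b7|4a|e4|

RES = [ 0xac  0x5c  0x5c  0x5c  0x41  0xb7  0x4a  0xe4 ]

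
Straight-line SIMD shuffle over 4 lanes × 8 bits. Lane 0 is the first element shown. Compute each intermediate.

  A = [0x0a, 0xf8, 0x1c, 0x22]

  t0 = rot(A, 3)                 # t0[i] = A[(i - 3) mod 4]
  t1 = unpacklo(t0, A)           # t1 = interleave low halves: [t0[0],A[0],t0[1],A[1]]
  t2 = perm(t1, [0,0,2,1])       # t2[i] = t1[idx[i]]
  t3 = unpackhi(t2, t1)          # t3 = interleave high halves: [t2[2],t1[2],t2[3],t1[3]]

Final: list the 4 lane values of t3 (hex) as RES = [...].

RES = [ 0x1c  0x1c  0x0a  0xf8 ]

  t0: f8 1c 22 0a
  t1: f8 0a 1c f8
  t2: f8 f8 1c 0a
  t3: 1c 1c 0a f8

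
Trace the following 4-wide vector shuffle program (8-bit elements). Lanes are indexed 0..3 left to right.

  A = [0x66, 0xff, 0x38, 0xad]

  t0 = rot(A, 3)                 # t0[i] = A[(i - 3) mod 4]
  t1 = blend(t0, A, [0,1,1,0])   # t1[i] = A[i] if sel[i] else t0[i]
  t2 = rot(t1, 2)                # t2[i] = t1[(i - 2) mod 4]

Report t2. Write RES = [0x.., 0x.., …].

RES = [ 0x38  0x66  0xff  0xff ]

t0 = [0xff, 0x38, 0xad, 0x66]
t1 = [0xff, 0xff, 0x38, 0x66]
t2 = [0x38, 0x66, 0xff, 0xff]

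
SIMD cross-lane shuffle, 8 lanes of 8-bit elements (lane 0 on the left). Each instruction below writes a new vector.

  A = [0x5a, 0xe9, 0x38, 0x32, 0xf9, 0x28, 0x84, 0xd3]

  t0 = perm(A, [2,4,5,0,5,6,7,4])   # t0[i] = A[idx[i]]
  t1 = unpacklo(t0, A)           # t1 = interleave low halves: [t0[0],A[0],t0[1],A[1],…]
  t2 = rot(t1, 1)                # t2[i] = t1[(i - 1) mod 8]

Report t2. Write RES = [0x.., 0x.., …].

RES = [ 0x32  0x38  0x5a  0xf9  0xe9  0x28  0x38  0x5a ]

t0 = [0x38, 0xf9, 0x28, 0x5a, 0x28, 0x84, 0xd3, 0xf9]
t1 = [0x38, 0x5a, 0xf9, 0xe9, 0x28, 0x38, 0x5a, 0x32]
t2 = [0x32, 0x38, 0x5a, 0xf9, 0xe9, 0x28, 0x38, 0x5a]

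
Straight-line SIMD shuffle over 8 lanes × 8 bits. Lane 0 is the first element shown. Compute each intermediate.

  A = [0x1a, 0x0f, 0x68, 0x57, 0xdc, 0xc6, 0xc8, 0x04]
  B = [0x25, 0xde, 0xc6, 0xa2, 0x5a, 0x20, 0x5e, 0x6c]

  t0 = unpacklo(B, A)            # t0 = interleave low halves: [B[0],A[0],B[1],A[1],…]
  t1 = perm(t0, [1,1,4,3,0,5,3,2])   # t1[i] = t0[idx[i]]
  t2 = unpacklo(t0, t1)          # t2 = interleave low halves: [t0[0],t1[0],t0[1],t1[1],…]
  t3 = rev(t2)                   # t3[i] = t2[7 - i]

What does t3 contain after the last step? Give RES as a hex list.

RES = [ 0x0f  0x0f  0xc6  0xde  0x1a  0x1a  0x1a  0x25 ]

→ t0 |25|1a|de|0f|c6|68|a2|57|
→ t1 |1a|1a|c6|0f|25|68|0f|de|
→ t2 |25|1a|1a|1a|de|c6|0f|0f|
→ t3 |0f|0f|c6|de|1a|1a|1a|25|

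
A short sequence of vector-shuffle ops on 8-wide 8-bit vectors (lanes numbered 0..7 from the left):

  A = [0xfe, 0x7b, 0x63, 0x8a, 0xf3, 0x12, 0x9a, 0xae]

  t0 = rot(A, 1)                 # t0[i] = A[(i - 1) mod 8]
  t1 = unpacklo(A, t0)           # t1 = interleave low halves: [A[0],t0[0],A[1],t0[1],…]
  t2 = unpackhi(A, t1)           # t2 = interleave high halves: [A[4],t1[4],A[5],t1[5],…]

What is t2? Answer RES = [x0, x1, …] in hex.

→ t0 |ae|fe|7b|63|8a|f3|12|9a|
→ t1 |fe|ae|7b|fe|63|7b|8a|63|
→ t2 |f3|63|12|7b|9a|8a|ae|63|

RES = [ 0xf3  0x63  0x12  0x7b  0x9a  0x8a  0xae  0x63 ]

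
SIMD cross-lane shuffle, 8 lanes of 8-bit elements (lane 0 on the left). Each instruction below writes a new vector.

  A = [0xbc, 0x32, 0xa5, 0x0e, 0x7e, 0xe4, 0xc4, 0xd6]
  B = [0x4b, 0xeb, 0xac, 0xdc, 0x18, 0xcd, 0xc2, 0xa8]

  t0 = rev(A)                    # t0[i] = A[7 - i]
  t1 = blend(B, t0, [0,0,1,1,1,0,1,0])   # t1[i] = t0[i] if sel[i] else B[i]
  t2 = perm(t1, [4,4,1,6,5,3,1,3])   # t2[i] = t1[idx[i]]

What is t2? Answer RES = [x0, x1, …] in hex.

RES = [ 0x0e  0x0e  0xeb  0x32  0xcd  0x7e  0xeb  0x7e ]

→ t0 |d6|c4|e4|7e|0e|a5|32|bc|
→ t1 |4b|eb|e4|7e|0e|cd|32|a8|
→ t2 |0e|0e|eb|32|cd|7e|eb|7e|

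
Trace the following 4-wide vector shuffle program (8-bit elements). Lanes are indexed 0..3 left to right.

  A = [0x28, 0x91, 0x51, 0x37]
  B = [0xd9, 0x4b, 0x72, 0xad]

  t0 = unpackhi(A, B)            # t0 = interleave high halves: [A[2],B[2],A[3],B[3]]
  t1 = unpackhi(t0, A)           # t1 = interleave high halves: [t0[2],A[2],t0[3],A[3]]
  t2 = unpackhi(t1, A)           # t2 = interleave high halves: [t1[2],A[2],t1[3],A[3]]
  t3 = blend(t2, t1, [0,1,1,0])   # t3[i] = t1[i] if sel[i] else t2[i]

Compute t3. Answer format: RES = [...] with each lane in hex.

→ t0 |51|72|37|ad|
→ t1 |37|51|ad|37|
→ t2 |ad|51|37|37|
→ t3 |ad|51|ad|37|

RES = [ 0xad  0x51  0xad  0x37 ]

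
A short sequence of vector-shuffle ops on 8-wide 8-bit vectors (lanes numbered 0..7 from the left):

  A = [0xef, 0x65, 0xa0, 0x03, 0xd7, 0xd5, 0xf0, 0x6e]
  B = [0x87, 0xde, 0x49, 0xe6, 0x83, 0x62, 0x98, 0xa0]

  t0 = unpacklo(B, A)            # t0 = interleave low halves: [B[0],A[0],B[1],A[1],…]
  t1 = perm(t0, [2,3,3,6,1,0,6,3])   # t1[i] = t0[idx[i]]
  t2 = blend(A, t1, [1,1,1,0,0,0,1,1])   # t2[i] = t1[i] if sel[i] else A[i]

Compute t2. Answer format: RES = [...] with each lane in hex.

RES = [0xde, 0x65, 0x65, 0x03, 0xd7, 0xd5, 0xe6, 0x65]

  t0: 87 ef de 65 49 a0 e6 03
  t1: de 65 65 e6 ef 87 e6 65
  t2: de 65 65 03 d7 d5 e6 65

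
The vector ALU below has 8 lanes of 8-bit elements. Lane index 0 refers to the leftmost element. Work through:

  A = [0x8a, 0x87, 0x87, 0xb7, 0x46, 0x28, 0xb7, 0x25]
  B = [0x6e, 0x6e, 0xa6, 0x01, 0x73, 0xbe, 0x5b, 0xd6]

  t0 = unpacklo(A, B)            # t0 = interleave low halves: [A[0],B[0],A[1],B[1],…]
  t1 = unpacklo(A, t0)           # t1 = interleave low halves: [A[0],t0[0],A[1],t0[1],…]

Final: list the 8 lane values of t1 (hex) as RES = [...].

RES = [ 0x8a  0x8a  0x87  0x6e  0x87  0x87  0xb7  0x6e ]

t0 = [0x8a, 0x6e, 0x87, 0x6e, 0x87, 0xa6, 0xb7, 0x01]
t1 = [0x8a, 0x8a, 0x87, 0x6e, 0x87, 0x87, 0xb7, 0x6e]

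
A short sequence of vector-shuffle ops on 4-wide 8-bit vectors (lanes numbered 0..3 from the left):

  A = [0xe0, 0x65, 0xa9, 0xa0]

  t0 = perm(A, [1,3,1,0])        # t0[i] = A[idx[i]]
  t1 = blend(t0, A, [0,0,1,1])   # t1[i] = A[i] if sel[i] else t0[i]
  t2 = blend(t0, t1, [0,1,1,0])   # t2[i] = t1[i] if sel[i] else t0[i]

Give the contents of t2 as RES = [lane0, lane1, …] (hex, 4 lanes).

RES = [0x65, 0xa0, 0xa9, 0xe0]

→ t0 |65|a0|65|e0|
→ t1 |65|a0|a9|a0|
→ t2 |65|a0|a9|e0|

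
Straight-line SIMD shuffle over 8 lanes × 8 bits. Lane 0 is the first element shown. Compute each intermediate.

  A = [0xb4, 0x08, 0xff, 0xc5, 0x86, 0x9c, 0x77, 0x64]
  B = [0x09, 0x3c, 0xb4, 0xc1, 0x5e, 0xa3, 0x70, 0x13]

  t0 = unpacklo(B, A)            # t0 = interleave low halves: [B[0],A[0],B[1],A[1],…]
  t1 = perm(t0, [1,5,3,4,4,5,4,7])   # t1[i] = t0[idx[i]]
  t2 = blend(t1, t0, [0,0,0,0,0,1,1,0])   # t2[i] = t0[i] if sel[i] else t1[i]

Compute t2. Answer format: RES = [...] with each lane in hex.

RES = [ 0xb4  0xff  0x08  0xb4  0xb4  0xff  0xc1  0xc5 ]

t0 = [0x09, 0xb4, 0x3c, 0x08, 0xb4, 0xff, 0xc1, 0xc5]
t1 = [0xb4, 0xff, 0x08, 0xb4, 0xb4, 0xff, 0xb4, 0xc5]
t2 = [0xb4, 0xff, 0x08, 0xb4, 0xb4, 0xff, 0xc1, 0xc5]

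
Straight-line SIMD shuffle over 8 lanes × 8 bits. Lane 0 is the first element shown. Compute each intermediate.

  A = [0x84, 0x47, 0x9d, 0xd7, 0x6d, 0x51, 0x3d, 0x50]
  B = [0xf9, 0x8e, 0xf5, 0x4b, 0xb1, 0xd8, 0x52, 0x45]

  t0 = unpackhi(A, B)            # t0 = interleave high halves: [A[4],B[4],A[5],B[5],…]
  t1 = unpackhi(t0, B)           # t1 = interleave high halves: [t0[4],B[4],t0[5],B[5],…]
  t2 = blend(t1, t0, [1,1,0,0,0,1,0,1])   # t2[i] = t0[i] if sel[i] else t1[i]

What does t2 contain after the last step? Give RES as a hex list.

→ t0 |6d|b1|51|d8|3d|52|50|45|
→ t1 |3d|b1|52|d8|50|52|45|45|
→ t2 |6d|b1|52|d8|50|52|45|45|

RES = [0x6d, 0xb1, 0x52, 0xd8, 0x50, 0x52, 0x45, 0x45]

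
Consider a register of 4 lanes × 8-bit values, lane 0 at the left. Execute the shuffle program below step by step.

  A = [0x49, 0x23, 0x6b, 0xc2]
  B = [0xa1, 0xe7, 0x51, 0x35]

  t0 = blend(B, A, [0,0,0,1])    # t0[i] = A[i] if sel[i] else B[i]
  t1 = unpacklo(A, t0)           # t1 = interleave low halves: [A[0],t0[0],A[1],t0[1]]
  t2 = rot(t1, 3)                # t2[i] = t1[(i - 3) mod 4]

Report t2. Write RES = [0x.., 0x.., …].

RES = [ 0xa1  0x23  0xe7  0x49 ]

→ t0 |a1|e7|51|c2|
→ t1 |49|a1|23|e7|
→ t2 |a1|23|e7|49|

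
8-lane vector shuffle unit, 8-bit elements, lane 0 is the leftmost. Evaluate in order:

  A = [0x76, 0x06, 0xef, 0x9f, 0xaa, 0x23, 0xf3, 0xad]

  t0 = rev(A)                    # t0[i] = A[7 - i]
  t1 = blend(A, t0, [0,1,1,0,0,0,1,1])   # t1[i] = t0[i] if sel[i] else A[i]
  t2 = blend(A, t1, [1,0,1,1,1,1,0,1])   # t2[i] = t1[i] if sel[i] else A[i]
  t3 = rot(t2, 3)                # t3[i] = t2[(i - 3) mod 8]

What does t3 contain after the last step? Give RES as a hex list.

RES = [ 0x23  0xf3  0x76  0x76  0x06  0x23  0x9f  0xaa ]

t0 = [0xad, 0xf3, 0x23, 0xaa, 0x9f, 0xef, 0x06, 0x76]
t1 = [0x76, 0xf3, 0x23, 0x9f, 0xaa, 0x23, 0x06, 0x76]
t2 = [0x76, 0x06, 0x23, 0x9f, 0xaa, 0x23, 0xf3, 0x76]
t3 = [0x23, 0xf3, 0x76, 0x76, 0x06, 0x23, 0x9f, 0xaa]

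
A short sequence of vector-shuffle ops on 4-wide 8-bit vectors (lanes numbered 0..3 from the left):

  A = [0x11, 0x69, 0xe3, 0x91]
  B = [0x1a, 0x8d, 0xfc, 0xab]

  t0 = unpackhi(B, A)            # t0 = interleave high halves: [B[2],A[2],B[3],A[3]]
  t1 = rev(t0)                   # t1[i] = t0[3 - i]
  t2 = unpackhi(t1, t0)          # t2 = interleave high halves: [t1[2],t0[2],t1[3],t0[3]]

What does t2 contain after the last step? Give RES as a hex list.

→ t0 |fc|e3|ab|91|
→ t1 |91|ab|e3|fc|
→ t2 |e3|ab|fc|91|

RES = [0xe3, 0xab, 0xfc, 0x91]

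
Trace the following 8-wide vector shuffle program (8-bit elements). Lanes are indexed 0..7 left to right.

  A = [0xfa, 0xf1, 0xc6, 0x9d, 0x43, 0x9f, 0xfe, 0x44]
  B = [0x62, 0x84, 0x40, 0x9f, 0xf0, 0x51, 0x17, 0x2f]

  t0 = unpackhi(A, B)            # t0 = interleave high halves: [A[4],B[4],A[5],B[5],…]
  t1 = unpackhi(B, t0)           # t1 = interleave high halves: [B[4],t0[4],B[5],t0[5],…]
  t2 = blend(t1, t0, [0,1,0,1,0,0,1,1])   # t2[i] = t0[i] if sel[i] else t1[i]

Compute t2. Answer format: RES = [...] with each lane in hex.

RES = [ 0xf0  0xf0  0x51  0x51  0x17  0x44  0x44  0x2f ]

t0 = [0x43, 0xf0, 0x9f, 0x51, 0xfe, 0x17, 0x44, 0x2f]
t1 = [0xf0, 0xfe, 0x51, 0x17, 0x17, 0x44, 0x2f, 0x2f]
t2 = [0xf0, 0xf0, 0x51, 0x51, 0x17, 0x44, 0x44, 0x2f]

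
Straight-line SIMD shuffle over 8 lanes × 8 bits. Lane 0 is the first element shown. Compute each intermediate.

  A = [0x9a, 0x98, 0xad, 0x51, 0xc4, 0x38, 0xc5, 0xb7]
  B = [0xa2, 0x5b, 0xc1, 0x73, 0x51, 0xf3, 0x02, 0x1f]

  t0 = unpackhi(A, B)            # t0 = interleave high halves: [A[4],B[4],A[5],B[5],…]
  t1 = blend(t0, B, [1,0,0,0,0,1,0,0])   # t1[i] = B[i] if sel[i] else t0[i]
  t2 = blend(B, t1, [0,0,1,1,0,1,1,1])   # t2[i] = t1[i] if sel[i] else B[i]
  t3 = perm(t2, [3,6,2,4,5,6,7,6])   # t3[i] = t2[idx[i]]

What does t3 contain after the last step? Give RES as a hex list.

t0 = [0xc4, 0x51, 0x38, 0xf3, 0xc5, 0x02, 0xb7, 0x1f]
t1 = [0xa2, 0x51, 0x38, 0xf3, 0xc5, 0xf3, 0xb7, 0x1f]
t2 = [0xa2, 0x5b, 0x38, 0xf3, 0x51, 0xf3, 0xb7, 0x1f]
t3 = [0xf3, 0xb7, 0x38, 0x51, 0xf3, 0xb7, 0x1f, 0xb7]

RES = [0xf3, 0xb7, 0x38, 0x51, 0xf3, 0xb7, 0x1f, 0xb7]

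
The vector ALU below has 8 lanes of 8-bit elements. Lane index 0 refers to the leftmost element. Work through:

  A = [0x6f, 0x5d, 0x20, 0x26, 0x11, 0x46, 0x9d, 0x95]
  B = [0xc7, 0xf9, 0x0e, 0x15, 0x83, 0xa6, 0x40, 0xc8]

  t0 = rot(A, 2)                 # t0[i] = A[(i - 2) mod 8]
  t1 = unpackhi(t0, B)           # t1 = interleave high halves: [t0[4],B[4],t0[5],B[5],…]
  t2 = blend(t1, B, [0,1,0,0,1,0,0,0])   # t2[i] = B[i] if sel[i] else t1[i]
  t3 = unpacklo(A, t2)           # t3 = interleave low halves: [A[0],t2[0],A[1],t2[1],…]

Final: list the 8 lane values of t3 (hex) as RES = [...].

RES = [ 0x6f  0x20  0x5d  0xf9  0x20  0x26  0x26  0xa6 ]

t0 = [0x9d, 0x95, 0x6f, 0x5d, 0x20, 0x26, 0x11, 0x46]
t1 = [0x20, 0x83, 0x26, 0xa6, 0x11, 0x40, 0x46, 0xc8]
t2 = [0x20, 0xf9, 0x26, 0xa6, 0x83, 0x40, 0x46, 0xc8]
t3 = [0x6f, 0x20, 0x5d, 0xf9, 0x20, 0x26, 0x26, 0xa6]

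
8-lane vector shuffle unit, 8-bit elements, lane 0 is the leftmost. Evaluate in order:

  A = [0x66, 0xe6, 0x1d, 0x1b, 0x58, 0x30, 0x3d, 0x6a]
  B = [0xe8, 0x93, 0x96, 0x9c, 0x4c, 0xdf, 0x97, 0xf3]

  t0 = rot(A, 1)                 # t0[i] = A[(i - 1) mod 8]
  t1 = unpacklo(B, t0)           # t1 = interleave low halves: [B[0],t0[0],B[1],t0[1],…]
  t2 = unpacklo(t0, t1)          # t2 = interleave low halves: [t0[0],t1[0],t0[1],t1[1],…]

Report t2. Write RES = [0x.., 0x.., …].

  t0: 6a 66 e6 1d 1b 58 30 3d
  t1: e8 6a 93 66 96 e6 9c 1d
  t2: 6a e8 66 6a e6 93 1d 66

RES = [0x6a, 0xe8, 0x66, 0x6a, 0xe6, 0x93, 0x1d, 0x66]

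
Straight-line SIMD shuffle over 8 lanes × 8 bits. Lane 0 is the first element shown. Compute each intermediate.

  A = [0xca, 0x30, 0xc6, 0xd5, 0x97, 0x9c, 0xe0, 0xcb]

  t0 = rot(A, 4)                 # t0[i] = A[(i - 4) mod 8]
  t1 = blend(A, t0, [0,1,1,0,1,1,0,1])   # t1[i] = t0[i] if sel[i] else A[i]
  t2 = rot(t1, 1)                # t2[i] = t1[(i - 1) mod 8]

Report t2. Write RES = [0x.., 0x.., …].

RES = [0xd5, 0xca, 0x9c, 0xe0, 0xd5, 0xca, 0x30, 0xe0]

t0 = [0x97, 0x9c, 0xe0, 0xcb, 0xca, 0x30, 0xc6, 0xd5]
t1 = [0xca, 0x9c, 0xe0, 0xd5, 0xca, 0x30, 0xe0, 0xd5]
t2 = [0xd5, 0xca, 0x9c, 0xe0, 0xd5, 0xca, 0x30, 0xe0]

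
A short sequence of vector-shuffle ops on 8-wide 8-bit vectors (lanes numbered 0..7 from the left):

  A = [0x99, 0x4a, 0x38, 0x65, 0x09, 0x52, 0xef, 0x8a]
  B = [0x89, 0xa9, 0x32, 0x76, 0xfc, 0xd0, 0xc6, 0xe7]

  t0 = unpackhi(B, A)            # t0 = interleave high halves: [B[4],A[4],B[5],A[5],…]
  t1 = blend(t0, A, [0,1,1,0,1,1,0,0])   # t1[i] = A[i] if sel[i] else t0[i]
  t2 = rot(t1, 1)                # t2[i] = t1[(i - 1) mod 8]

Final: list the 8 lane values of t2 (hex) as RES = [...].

→ t0 |fc|09|d0|52|c6|ef|e7|8a|
→ t1 |fc|4a|38|52|09|52|e7|8a|
→ t2 |8a|fc|4a|38|52|09|52|e7|

RES = [0x8a, 0xfc, 0x4a, 0x38, 0x52, 0x09, 0x52, 0xe7]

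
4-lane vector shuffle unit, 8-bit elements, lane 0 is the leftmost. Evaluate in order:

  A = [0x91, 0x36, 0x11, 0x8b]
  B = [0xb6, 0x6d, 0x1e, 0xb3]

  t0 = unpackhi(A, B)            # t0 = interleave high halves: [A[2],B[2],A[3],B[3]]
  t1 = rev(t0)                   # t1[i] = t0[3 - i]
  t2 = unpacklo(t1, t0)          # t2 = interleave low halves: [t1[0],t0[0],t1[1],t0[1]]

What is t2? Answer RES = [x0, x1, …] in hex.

RES = [ 0xb3  0x11  0x8b  0x1e ]

  t0: 11 1e 8b b3
  t1: b3 8b 1e 11
  t2: b3 11 8b 1e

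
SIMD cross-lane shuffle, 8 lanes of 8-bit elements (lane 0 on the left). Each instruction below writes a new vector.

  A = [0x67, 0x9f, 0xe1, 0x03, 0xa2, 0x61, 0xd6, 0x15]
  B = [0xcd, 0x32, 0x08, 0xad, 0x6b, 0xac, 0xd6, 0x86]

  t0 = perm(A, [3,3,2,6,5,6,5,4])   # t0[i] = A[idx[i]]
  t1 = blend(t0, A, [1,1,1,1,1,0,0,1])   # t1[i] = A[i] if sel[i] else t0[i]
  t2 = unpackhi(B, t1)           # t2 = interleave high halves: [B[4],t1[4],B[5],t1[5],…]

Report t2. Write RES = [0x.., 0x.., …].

RES = [ 0x6b  0xa2  0xac  0xd6  0xd6  0x61  0x86  0x15 ]

  t0: 03 03 e1 d6 61 d6 61 a2
  t1: 67 9f e1 03 a2 d6 61 15
  t2: 6b a2 ac d6 d6 61 86 15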